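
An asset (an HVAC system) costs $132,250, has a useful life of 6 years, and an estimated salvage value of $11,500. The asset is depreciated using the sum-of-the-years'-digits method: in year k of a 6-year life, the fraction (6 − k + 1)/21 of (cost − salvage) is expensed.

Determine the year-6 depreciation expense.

Depreciable base = $132,250 − $11,500 = $120,750.
Sum of the years' digits = 6+5+4+3+2+1 = 21.
Year 1: $120,750 × 6/21 = $34,500. Book value $97,750.
Year 2: $120,750 × 5/21 = $28,750. Book value $69,000.
Year 3: $120,750 × 4/21 = $23,000. Book value $46,000.
Year 4: $120,750 × 3/21 = $17,250. Book value $28,750.
Year 5: $120,750 × 2/21 = $11,500. Book value $17,250.
Year 6: $120,750 × 1/21 = $5,750. Book value $11,500.

$5,750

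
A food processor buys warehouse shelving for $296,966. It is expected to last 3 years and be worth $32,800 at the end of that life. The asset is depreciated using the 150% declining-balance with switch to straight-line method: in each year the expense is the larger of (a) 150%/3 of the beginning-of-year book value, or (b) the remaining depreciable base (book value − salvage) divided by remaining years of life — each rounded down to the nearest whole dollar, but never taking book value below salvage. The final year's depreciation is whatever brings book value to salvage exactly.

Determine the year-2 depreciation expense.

$74,241

Depreciable base = $296,966 − $32,800 = $264,166.
Year 1: DB = ⌊$296,966 × 150%/3⌋ = $148,483; SL = ⌊$264,166/3⌋ = $88,055 → take DB $148,483. Book value $148,483.
Year 2: DB = ⌊$148,483 × 150%/3⌋ = $74,241; SL = ⌊$115,683/2⌋ = $57,841 → take DB $74,241. Book value $74,242.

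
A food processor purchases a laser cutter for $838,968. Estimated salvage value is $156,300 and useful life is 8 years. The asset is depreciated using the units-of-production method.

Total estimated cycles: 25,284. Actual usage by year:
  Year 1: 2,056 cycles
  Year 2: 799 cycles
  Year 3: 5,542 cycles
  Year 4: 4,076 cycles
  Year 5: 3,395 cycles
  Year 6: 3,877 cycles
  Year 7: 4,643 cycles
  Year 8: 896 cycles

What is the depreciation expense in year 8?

Depreciable base = $838,968 − $156,300 = $682,668.
Rate = $682,668 / 25,284 cycles = $27 per cycle.
Year 1: 2,056 × $27 = $55,512. Book value $783,456.
Year 2: 799 × $27 = $21,573. Book value $761,883.
Year 3: 5,542 × $27 = $149,634. Book value $612,249.
Year 4: 4,076 × $27 = $110,052. Book value $502,197.
Year 5: 3,395 × $27 = $91,665. Book value $410,532.
Year 6: 3,877 × $27 = $104,679. Book value $305,853.
Year 7: 4,643 × $27 = $125,361. Book value $180,492.
Year 8: 896 × $27 = $24,192. Book value $156,300.

$24,192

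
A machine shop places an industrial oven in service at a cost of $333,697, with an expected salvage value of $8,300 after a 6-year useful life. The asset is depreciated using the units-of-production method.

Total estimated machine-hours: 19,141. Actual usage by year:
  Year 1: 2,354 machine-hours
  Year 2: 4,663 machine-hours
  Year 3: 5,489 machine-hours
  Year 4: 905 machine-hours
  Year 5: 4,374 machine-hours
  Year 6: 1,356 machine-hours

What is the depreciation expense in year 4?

Depreciable base = $333,697 − $8,300 = $325,397.
Rate = $325,397 / 19,141 machine-hours = $17 per machine-hour.
Year 1: 2,354 × $17 = $40,018. Book value $293,679.
Year 2: 4,663 × $17 = $79,271. Book value $214,408.
Year 3: 5,489 × $17 = $93,313. Book value $121,095.
Year 4: 905 × $17 = $15,385. Book value $105,710.

$15,385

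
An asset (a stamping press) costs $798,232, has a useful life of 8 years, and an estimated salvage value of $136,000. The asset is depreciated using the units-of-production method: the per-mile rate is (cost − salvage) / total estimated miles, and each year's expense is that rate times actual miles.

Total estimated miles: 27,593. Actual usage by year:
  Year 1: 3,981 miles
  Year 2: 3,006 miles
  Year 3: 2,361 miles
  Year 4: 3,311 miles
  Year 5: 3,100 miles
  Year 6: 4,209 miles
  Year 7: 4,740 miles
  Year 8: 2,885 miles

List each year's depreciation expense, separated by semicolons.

$95,544; $72,144; $56,664; $79,464; $74,400; $101,016; $113,760; $69,240

Depreciable base = $798,232 − $136,000 = $662,232.
Rate = $662,232 / 27,593 miles = $24 per mile.
Year 1: 3,981 × $24 = $95,544. Book value $702,688.
Year 2: 3,006 × $24 = $72,144. Book value $630,544.
Year 3: 2,361 × $24 = $56,664. Book value $573,880.
Year 4: 3,311 × $24 = $79,464. Book value $494,416.
Year 5: 3,100 × $24 = $74,400. Book value $420,016.
Year 6: 4,209 × $24 = $101,016. Book value $319,000.
Year 7: 4,740 × $24 = $113,760. Book value $205,240.
Year 8: 2,885 × $24 = $69,240. Book value $136,000.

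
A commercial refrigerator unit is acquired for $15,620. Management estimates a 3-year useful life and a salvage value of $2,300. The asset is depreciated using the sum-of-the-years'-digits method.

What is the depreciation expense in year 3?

$2,220

Depreciable base = $15,620 − $2,300 = $13,320.
Sum of the years' digits = 3+2+1 = 6.
Year 1: $13,320 × 3/6 = $6,660. Book value $8,960.
Year 2: $13,320 × 2/6 = $4,440. Book value $4,520.
Year 3: $13,320 × 1/6 = $2,220. Book value $2,300.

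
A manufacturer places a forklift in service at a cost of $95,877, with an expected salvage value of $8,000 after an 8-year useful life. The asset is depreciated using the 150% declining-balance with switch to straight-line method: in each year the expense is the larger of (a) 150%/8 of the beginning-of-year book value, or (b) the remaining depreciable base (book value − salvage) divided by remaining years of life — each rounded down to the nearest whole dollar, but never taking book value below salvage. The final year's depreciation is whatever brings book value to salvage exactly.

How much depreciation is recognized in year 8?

Depreciable base = $95,877 − $8,000 = $87,877.
Year 1: DB = ⌊$95,877 × 150%/8⌋ = $17,976; SL = ⌊$87,877/8⌋ = $10,984 → take DB $17,976. Book value $77,901.
Year 2: DB = ⌊$77,901 × 150%/8⌋ = $14,606; SL = ⌊$69,901/7⌋ = $9,985 → take DB $14,606. Book value $63,295.
Year 3: DB = ⌊$63,295 × 150%/8⌋ = $11,867; SL = ⌊$55,295/6⌋ = $9,215 → take DB $11,867. Book value $51,428.
Year 4: DB = ⌊$51,428 × 150%/8⌋ = $9,642; SL = ⌊$43,428/5⌋ = $8,685 → take DB $9,642. Book value $41,786.
Year 5: DB = ⌊$41,786 × 150%/8⌋ = $7,834; SL = ⌊$33,786/4⌋ = $8,446 → take SL $8,446. Book value $33,340.
Year 6: DB = ⌊$33,340 × 150%/8⌋ = $6,251; SL = ⌊$25,340/3⌋ = $8,446 → take SL $8,446. Book value $24,894.
Year 7: DB = ⌊$24,894 × 150%/8⌋ = $4,667; SL = ⌊$16,894/2⌋ = $8,447 → take SL $8,447. Book value $16,447.
Year 8 (final): $16,447 − $8,000 = $8,447. Book value $8,000.

$8,447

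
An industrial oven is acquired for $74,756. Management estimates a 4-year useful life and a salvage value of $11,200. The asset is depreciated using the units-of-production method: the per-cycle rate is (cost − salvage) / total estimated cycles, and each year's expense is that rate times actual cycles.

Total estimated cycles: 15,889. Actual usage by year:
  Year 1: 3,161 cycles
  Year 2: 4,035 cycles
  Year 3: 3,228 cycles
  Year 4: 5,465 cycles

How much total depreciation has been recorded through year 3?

Depreciable base = $74,756 − $11,200 = $63,556.
Rate = $63,556 / 15,889 cycles = $4 per cycle.
Year 1: 3,161 × $4 = $12,644. Book value $62,112.
Year 2: 4,035 × $4 = $16,140. Book value $45,972.
Year 3: 3,228 × $4 = $12,912. Book value $33,060.
Accumulated through year 3 = $74,756 − $33,060 = $41,696.

$41,696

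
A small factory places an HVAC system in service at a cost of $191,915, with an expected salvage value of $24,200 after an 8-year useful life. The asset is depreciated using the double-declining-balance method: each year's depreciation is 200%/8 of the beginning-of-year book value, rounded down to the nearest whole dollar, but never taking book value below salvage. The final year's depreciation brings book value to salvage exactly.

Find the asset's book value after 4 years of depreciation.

Depreciable base = $191,915 − $24,200 = $167,715.
Year 1: ⌊$191,915 × 200%/8⌋ = $47,978. Book value $143,937.
Year 2: ⌊$143,937 × 200%/8⌋ = $35,984. Book value $107,953.
Year 3: ⌊$107,953 × 200%/8⌋ = $26,988. Book value $80,965.
Year 4: ⌊$80,965 × 200%/8⌋ = $20,241. Book value $60,724.

$60,724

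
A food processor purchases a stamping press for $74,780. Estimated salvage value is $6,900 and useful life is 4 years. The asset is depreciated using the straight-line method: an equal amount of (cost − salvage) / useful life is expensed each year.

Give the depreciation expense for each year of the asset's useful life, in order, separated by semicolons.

$16,970; $16,970; $16,970; $16,970

Depreciable base = $74,780 − $6,900 = $67,880.
Annual expense = $67,880 / 4 = $16,970.
End of year 1: book value $57,810.
End of year 2: book value $40,840.
End of year 3: book value $23,870.
End of year 4: book value $6,900.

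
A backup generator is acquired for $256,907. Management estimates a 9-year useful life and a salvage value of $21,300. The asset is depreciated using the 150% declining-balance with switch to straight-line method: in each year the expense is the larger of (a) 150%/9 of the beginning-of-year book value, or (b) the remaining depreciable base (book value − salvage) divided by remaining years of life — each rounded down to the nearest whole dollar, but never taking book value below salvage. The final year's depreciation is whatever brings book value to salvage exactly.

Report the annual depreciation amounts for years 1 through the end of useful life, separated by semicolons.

Depreciable base = $256,907 − $21,300 = $235,607.
Year 1: DB = ⌊$256,907 × 150%/9⌋ = $42,817; SL = ⌊$235,607/9⌋ = $26,178 → take DB $42,817. Book value $214,090.
Year 2: DB = ⌊$214,090 × 150%/9⌋ = $35,681; SL = ⌊$192,790/8⌋ = $24,098 → take DB $35,681. Book value $178,409.
Year 3: DB = ⌊$178,409 × 150%/9⌋ = $29,734; SL = ⌊$157,109/7⌋ = $22,444 → take DB $29,734. Book value $148,675.
Year 4: DB = ⌊$148,675 × 150%/9⌋ = $24,779; SL = ⌊$127,375/6⌋ = $21,229 → take DB $24,779. Book value $123,896.
Year 5: DB = ⌊$123,896 × 150%/9⌋ = $20,649; SL = ⌊$102,596/5⌋ = $20,519 → take DB $20,649. Book value $103,247.
Year 6: DB = ⌊$103,247 × 150%/9⌋ = $17,207; SL = ⌊$81,947/4⌋ = $20,486 → take SL $20,486. Book value $82,761.
Year 7: DB = ⌊$82,761 × 150%/9⌋ = $13,793; SL = ⌊$61,461/3⌋ = $20,487 → take SL $20,487. Book value $62,274.
Year 8: DB = ⌊$62,274 × 150%/9⌋ = $10,379; SL = ⌊$40,974/2⌋ = $20,487 → take SL $20,487. Book value $41,787.
Year 9 (final): $41,787 − $21,300 = $20,487. Book value $21,300.

$42,817; $35,681; $29,734; $24,779; $20,649; $20,486; $20,487; $20,487; $20,487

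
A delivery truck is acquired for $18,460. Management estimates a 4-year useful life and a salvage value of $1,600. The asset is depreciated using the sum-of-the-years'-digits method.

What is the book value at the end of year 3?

$3,286

Depreciable base = $18,460 − $1,600 = $16,860.
Sum of the years' digits = 4+3+2+1 = 10.
Year 1: $16,860 × 4/10 = $6,744. Book value $11,716.
Year 2: $16,860 × 3/10 = $5,058. Book value $6,658.
Year 3: $16,860 × 2/10 = $3,372. Book value $3,286.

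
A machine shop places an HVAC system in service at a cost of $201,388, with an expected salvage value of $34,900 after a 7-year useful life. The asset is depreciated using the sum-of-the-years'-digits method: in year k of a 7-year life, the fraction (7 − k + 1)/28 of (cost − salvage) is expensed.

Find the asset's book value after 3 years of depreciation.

Depreciable base = $201,388 − $34,900 = $166,488.
Sum of the years' digits = 7+6+5+4+3+2+1 = 28.
Year 1: $166,488 × 7/28 = $41,622. Book value $159,766.
Year 2: $166,488 × 6/28 = $35,676. Book value $124,090.
Year 3: $166,488 × 5/28 = $29,730. Book value $94,360.

$94,360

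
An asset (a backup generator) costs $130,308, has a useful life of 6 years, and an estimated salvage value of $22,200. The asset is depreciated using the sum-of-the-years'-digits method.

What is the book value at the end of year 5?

Depreciable base = $130,308 − $22,200 = $108,108.
Sum of the years' digits = 6+5+4+3+2+1 = 21.
Year 1: $108,108 × 6/21 = $30,888. Book value $99,420.
Year 2: $108,108 × 5/21 = $25,740. Book value $73,680.
Year 3: $108,108 × 4/21 = $20,592. Book value $53,088.
Year 4: $108,108 × 3/21 = $15,444. Book value $37,644.
Year 5: $108,108 × 2/21 = $10,296. Book value $27,348.

$27,348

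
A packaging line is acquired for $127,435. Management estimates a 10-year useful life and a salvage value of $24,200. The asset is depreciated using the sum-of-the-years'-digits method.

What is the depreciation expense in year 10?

Depreciable base = $127,435 − $24,200 = $103,235.
Sum of the years' digits = 10+9+8+7+6+5+4+3+2+1 = 55.
Year 1: $103,235 × 10/55 = $18,770. Book value $108,665.
Year 2: $103,235 × 9/55 = $16,893. Book value $91,772.
Year 3: $103,235 × 8/55 = $15,016. Book value $76,756.
Year 4: $103,235 × 7/55 = $13,139. Book value $63,617.
Year 5: $103,235 × 6/55 = $11,262. Book value $52,355.
Year 6: $103,235 × 5/55 = $9,385. Book value $42,970.
Year 7: $103,235 × 4/55 = $7,508. Book value $35,462.
Year 8: $103,235 × 3/55 = $5,631. Book value $29,831.
Year 9: $103,235 × 2/55 = $3,754. Book value $26,077.
Year 10: $103,235 × 1/55 = $1,877. Book value $24,200.

$1,877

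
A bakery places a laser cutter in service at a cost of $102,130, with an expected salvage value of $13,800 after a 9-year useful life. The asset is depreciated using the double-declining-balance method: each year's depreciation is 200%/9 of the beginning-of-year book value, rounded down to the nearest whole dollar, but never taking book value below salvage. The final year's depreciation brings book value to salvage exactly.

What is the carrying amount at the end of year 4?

$37,376

Depreciable base = $102,130 − $13,800 = $88,330.
Year 1: ⌊$102,130 × 200%/9⌋ = $22,695. Book value $79,435.
Year 2: ⌊$79,435 × 200%/9⌋ = $17,652. Book value $61,783.
Year 3: ⌊$61,783 × 200%/9⌋ = $13,729. Book value $48,054.
Year 4: ⌊$48,054 × 200%/9⌋ = $10,678. Book value $37,376.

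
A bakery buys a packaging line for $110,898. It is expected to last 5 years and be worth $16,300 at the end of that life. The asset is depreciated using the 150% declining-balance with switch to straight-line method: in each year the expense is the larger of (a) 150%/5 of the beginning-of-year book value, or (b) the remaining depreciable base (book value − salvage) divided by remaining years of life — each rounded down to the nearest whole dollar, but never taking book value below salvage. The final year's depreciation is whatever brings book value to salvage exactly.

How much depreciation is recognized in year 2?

$23,288

Depreciable base = $110,898 − $16,300 = $94,598.
Year 1: DB = ⌊$110,898 × 150%/5⌋ = $33,269; SL = ⌊$94,598/5⌋ = $18,919 → take DB $33,269. Book value $77,629.
Year 2: DB = ⌊$77,629 × 150%/5⌋ = $23,288; SL = ⌊$61,329/4⌋ = $15,332 → take DB $23,288. Book value $54,341.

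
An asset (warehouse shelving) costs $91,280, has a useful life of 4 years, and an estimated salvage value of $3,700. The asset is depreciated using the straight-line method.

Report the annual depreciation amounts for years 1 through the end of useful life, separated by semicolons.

$21,895; $21,895; $21,895; $21,895

Depreciable base = $91,280 − $3,700 = $87,580.
Annual expense = $87,580 / 4 = $21,895.
End of year 1: book value $69,385.
End of year 2: book value $47,490.
End of year 3: book value $25,595.
End of year 4: book value $3,700.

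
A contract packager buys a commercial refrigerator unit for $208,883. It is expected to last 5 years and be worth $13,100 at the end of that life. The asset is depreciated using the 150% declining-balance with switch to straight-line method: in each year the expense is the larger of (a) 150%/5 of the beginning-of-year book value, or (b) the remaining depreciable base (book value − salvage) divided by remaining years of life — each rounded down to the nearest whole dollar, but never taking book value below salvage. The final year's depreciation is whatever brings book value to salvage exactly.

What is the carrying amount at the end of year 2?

Depreciable base = $208,883 − $13,100 = $195,783.
Year 1: DB = ⌊$208,883 × 150%/5⌋ = $62,664; SL = ⌊$195,783/5⌋ = $39,156 → take DB $62,664. Book value $146,219.
Year 2: DB = ⌊$146,219 × 150%/5⌋ = $43,865; SL = ⌊$133,119/4⌋ = $33,279 → take DB $43,865. Book value $102,354.

$102,354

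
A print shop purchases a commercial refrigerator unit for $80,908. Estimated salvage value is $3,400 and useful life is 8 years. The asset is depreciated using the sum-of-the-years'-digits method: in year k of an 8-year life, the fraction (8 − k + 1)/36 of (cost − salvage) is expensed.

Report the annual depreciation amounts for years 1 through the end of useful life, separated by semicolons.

$17,224; $15,071; $12,918; $10,765; $8,612; $6,459; $4,306; $2,153

Depreciable base = $80,908 − $3,400 = $77,508.
Sum of the years' digits = 8+7+6+5+4+3+2+1 = 36.
Year 1: $77,508 × 8/36 = $17,224. Book value $63,684.
Year 2: $77,508 × 7/36 = $15,071. Book value $48,613.
Year 3: $77,508 × 6/36 = $12,918. Book value $35,695.
Year 4: $77,508 × 5/36 = $10,765. Book value $24,930.
Year 5: $77,508 × 4/36 = $8,612. Book value $16,318.
Year 6: $77,508 × 3/36 = $6,459. Book value $9,859.
Year 7: $77,508 × 2/36 = $4,306. Book value $5,553.
Year 8: $77,508 × 1/36 = $2,153. Book value $3,400.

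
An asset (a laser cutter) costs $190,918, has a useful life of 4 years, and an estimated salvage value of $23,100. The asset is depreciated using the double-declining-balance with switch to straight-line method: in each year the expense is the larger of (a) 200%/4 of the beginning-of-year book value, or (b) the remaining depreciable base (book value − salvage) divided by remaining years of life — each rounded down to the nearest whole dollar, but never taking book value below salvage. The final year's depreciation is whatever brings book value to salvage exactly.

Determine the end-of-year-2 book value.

$47,730

Depreciable base = $190,918 − $23,100 = $167,818.
Year 1: DB = ⌊$190,918 × 200%/4⌋ = $95,459; SL = ⌊$167,818/4⌋ = $41,954 → take DB $95,459. Book value $95,459.
Year 2: DB = ⌊$95,459 × 200%/4⌋ = $47,729; SL = ⌊$72,359/3⌋ = $24,119 → take DB $47,729. Book value $47,730.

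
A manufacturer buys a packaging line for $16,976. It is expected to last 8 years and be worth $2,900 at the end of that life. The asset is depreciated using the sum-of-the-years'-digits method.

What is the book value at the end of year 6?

$4,073

Depreciable base = $16,976 − $2,900 = $14,076.
Sum of the years' digits = 8+7+6+5+4+3+2+1 = 36.
Year 1: $14,076 × 8/36 = $3,128. Book value $13,848.
Year 2: $14,076 × 7/36 = $2,737. Book value $11,111.
Year 3: $14,076 × 6/36 = $2,346. Book value $8,765.
Year 4: $14,076 × 5/36 = $1,955. Book value $6,810.
Year 5: $14,076 × 4/36 = $1,564. Book value $5,246.
Year 6: $14,076 × 3/36 = $1,173. Book value $4,073.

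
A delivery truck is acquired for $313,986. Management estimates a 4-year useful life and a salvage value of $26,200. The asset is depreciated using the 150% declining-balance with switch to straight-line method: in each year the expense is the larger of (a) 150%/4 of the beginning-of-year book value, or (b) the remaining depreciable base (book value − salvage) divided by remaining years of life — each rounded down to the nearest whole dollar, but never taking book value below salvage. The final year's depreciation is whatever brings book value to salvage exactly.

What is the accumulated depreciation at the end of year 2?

$191,334

Depreciable base = $313,986 − $26,200 = $287,786.
Year 1: DB = ⌊$313,986 × 150%/4⌋ = $117,744; SL = ⌊$287,786/4⌋ = $71,946 → take DB $117,744. Book value $196,242.
Year 2: DB = ⌊$196,242 × 150%/4⌋ = $73,590; SL = ⌊$170,042/3⌋ = $56,680 → take DB $73,590. Book value $122,652.
Accumulated through year 2 = $313,986 − $122,652 = $191,334.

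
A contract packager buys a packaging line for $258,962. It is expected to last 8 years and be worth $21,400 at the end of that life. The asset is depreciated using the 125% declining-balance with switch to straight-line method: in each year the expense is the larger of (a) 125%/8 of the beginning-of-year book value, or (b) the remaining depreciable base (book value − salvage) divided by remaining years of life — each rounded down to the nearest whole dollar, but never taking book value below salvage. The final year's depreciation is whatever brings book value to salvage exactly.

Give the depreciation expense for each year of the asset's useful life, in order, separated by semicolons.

$40,462; $34,140; $28,806; $26,830; $26,831; $26,831; $26,831; $26,831

Depreciable base = $258,962 − $21,400 = $237,562.
Year 1: DB = ⌊$258,962 × 125%/8⌋ = $40,462; SL = ⌊$237,562/8⌋ = $29,695 → take DB $40,462. Book value $218,500.
Year 2: DB = ⌊$218,500 × 125%/8⌋ = $34,140; SL = ⌊$197,100/7⌋ = $28,157 → take DB $34,140. Book value $184,360.
Year 3: DB = ⌊$184,360 × 125%/8⌋ = $28,806; SL = ⌊$162,960/6⌋ = $27,160 → take DB $28,806. Book value $155,554.
Year 4: DB = ⌊$155,554 × 125%/8⌋ = $24,305; SL = ⌊$134,154/5⌋ = $26,830 → take SL $26,830. Book value $128,724.
Year 5: DB = ⌊$128,724 × 125%/8⌋ = $20,113; SL = ⌊$107,324/4⌋ = $26,831 → take SL $26,831. Book value $101,893.
Year 6: DB = ⌊$101,893 × 125%/8⌋ = $15,920; SL = ⌊$80,493/3⌋ = $26,831 → take SL $26,831. Book value $75,062.
Year 7: DB = ⌊$75,062 × 125%/8⌋ = $11,728; SL = ⌊$53,662/2⌋ = $26,831 → take SL $26,831. Book value $48,231.
Year 8 (final): $48,231 − $21,400 = $26,831. Book value $21,400.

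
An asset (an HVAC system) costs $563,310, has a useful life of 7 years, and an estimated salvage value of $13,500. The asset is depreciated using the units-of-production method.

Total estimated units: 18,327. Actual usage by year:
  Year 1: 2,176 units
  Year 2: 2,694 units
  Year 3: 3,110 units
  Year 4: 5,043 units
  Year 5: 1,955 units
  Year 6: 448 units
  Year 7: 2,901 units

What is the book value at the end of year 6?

$100,530

Depreciable base = $563,310 − $13,500 = $549,810.
Rate = $549,810 / 18,327 units = $30 per unit.
Year 1: 2,176 × $30 = $65,280. Book value $498,030.
Year 2: 2,694 × $30 = $80,820. Book value $417,210.
Year 3: 3,110 × $30 = $93,300. Book value $323,910.
Year 4: 5,043 × $30 = $151,290. Book value $172,620.
Year 5: 1,955 × $30 = $58,650. Book value $113,970.
Year 6: 448 × $30 = $13,440. Book value $100,530.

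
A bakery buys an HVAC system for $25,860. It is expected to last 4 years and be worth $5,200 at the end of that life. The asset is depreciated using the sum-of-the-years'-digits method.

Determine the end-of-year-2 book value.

$11,398

Depreciable base = $25,860 − $5,200 = $20,660.
Sum of the years' digits = 4+3+2+1 = 10.
Year 1: $20,660 × 4/10 = $8,264. Book value $17,596.
Year 2: $20,660 × 3/10 = $6,198. Book value $11,398.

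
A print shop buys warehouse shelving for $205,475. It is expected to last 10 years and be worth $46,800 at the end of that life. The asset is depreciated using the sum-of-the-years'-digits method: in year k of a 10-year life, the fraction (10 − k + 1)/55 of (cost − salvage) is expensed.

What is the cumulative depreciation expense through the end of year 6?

Depreciable base = $205,475 − $46,800 = $158,675.
Sum of the years' digits = 10+9+8+7+6+5+4+3+2+1 = 55.
Year 1: $158,675 × 10/55 = $28,850. Book value $176,625.
Year 2: $158,675 × 9/55 = $25,965. Book value $150,660.
Year 3: $158,675 × 8/55 = $23,080. Book value $127,580.
Year 4: $158,675 × 7/55 = $20,195. Book value $107,385.
Year 5: $158,675 × 6/55 = $17,310. Book value $90,075.
Year 6: $158,675 × 5/55 = $14,425. Book value $75,650.
Accumulated through year 6 = $205,475 − $75,650 = $129,825.

$129,825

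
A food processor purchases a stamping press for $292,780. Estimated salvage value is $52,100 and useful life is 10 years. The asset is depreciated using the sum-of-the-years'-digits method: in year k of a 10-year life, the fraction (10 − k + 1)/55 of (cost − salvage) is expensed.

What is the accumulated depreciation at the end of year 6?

Depreciable base = $292,780 − $52,100 = $240,680.
Sum of the years' digits = 10+9+8+7+6+5+4+3+2+1 = 55.
Year 1: $240,680 × 10/55 = $43,760. Book value $249,020.
Year 2: $240,680 × 9/55 = $39,384. Book value $209,636.
Year 3: $240,680 × 8/55 = $35,008. Book value $174,628.
Year 4: $240,680 × 7/55 = $30,632. Book value $143,996.
Year 5: $240,680 × 6/55 = $26,256. Book value $117,740.
Year 6: $240,680 × 5/55 = $21,880. Book value $95,860.
Accumulated through year 6 = $292,780 − $95,860 = $196,920.

$196,920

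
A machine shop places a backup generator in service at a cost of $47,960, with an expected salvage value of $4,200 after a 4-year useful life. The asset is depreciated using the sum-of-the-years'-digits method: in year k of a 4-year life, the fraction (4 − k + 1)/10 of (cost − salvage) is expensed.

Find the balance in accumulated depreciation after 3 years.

$39,384

Depreciable base = $47,960 − $4,200 = $43,760.
Sum of the years' digits = 4+3+2+1 = 10.
Year 1: $43,760 × 4/10 = $17,504. Book value $30,456.
Year 2: $43,760 × 3/10 = $13,128. Book value $17,328.
Year 3: $43,760 × 2/10 = $8,752. Book value $8,576.
Accumulated through year 3 = $47,960 − $8,576 = $39,384.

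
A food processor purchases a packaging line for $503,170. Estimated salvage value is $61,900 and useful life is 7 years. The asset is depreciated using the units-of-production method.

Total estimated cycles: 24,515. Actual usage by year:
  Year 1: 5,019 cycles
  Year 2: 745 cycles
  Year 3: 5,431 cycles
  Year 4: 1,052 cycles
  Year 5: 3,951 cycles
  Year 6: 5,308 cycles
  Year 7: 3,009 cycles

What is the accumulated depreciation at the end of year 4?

$220,446

Depreciable base = $503,170 − $61,900 = $441,270.
Rate = $441,270 / 24,515 cycles = $18 per cycle.
Year 1: 5,019 × $18 = $90,342. Book value $412,828.
Year 2: 745 × $18 = $13,410. Book value $399,418.
Year 3: 5,431 × $18 = $97,758. Book value $301,660.
Year 4: 1,052 × $18 = $18,936. Book value $282,724.
Accumulated through year 4 = $503,170 − $282,724 = $220,446.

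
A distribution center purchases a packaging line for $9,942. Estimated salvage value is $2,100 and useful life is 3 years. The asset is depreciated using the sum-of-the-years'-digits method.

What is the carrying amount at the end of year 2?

$3,407

Depreciable base = $9,942 − $2,100 = $7,842.
Sum of the years' digits = 3+2+1 = 6.
Year 1: $7,842 × 3/6 = $3,921. Book value $6,021.
Year 2: $7,842 × 2/6 = $2,614. Book value $3,407.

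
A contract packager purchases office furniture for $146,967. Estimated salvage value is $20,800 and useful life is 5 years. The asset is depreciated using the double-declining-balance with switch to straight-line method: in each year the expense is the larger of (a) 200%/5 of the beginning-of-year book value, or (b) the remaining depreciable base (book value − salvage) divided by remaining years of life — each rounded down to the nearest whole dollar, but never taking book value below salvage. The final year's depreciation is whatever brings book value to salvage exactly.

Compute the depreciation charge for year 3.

Depreciable base = $146,967 − $20,800 = $126,167.
Year 1: DB = ⌊$146,967 × 200%/5⌋ = $58,786; SL = ⌊$126,167/5⌋ = $25,233 → take DB $58,786. Book value $88,181.
Year 2: DB = ⌊$88,181 × 200%/5⌋ = $35,272; SL = ⌊$67,381/4⌋ = $16,845 → take DB $35,272. Book value $52,909.
Year 3: DB = ⌊$52,909 × 200%/5⌋ = $21,163; SL = ⌊$32,109/3⌋ = $10,703 → take DB $21,163. Book value $31,746.

$21,163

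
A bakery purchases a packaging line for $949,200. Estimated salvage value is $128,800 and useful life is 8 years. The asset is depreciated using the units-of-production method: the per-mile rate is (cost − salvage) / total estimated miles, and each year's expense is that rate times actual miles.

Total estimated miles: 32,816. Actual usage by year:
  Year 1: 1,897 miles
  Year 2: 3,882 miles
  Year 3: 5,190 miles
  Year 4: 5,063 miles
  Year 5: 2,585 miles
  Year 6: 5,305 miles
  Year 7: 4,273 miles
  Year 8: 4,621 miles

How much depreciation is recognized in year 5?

$64,625

Depreciable base = $949,200 − $128,800 = $820,400.
Rate = $820,400 / 32,816 miles = $25 per mile.
Year 1: 1,897 × $25 = $47,425. Book value $901,775.
Year 2: 3,882 × $25 = $97,050. Book value $804,725.
Year 3: 5,190 × $25 = $129,750. Book value $674,975.
Year 4: 5,063 × $25 = $126,575. Book value $548,400.
Year 5: 2,585 × $25 = $64,625. Book value $483,775.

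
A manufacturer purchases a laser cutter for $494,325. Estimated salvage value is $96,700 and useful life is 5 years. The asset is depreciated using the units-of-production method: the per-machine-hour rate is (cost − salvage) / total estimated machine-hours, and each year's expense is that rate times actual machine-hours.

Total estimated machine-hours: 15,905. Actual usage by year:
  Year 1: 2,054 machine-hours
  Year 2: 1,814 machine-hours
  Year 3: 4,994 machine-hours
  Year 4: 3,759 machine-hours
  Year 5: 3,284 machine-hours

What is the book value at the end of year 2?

$397,625

Depreciable base = $494,325 − $96,700 = $397,625.
Rate = $397,625 / 15,905 machine-hours = $25 per machine-hour.
Year 1: 2,054 × $25 = $51,350. Book value $442,975.
Year 2: 1,814 × $25 = $45,350. Book value $397,625.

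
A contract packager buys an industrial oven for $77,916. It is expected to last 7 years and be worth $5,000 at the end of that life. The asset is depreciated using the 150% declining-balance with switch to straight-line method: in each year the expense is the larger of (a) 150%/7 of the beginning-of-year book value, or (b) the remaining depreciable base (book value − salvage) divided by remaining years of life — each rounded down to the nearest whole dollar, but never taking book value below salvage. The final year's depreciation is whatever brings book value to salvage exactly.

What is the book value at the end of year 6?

Depreciable base = $77,916 − $5,000 = $72,916.
Year 1: DB = ⌊$77,916 × 150%/7⌋ = $16,696; SL = ⌊$72,916/7⌋ = $10,416 → take DB $16,696. Book value $61,220.
Year 2: DB = ⌊$61,220 × 150%/7⌋ = $13,118; SL = ⌊$56,220/6⌋ = $9,370 → take DB $13,118. Book value $48,102.
Year 3: DB = ⌊$48,102 × 150%/7⌋ = $10,307; SL = ⌊$43,102/5⌋ = $8,620 → take DB $10,307. Book value $37,795.
Year 4: DB = ⌊$37,795 × 150%/7⌋ = $8,098; SL = ⌊$32,795/4⌋ = $8,198 → take SL $8,198. Book value $29,597.
Year 5: DB = ⌊$29,597 × 150%/7⌋ = $6,342; SL = ⌊$24,597/3⌋ = $8,199 → take SL $8,199. Book value $21,398.
Year 6: DB = ⌊$21,398 × 150%/7⌋ = $4,585; SL = ⌊$16,398/2⌋ = $8,199 → take SL $8,199. Book value $13,199.

$13,199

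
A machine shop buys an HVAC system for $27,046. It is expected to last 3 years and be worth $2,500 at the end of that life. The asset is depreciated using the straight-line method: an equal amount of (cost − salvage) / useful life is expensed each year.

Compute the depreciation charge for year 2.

$8,182

Depreciable base = $27,046 − $2,500 = $24,546.
Annual expense = $24,546 / 3 = $8,182.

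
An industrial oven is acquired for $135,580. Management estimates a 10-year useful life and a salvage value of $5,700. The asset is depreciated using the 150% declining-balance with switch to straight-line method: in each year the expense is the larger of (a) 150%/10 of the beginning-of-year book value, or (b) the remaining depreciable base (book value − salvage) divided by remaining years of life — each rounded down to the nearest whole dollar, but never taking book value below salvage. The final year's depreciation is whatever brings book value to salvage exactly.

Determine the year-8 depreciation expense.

$10,846

Depreciable base = $135,580 − $5,700 = $129,880.
Year 1: DB = ⌊$135,580 × 150%/10⌋ = $20,337; SL = ⌊$129,880/10⌋ = $12,988 → take DB $20,337. Book value $115,243.
Year 2: DB = ⌊$115,243 × 150%/10⌋ = $17,286; SL = ⌊$109,543/9⌋ = $12,171 → take DB $17,286. Book value $97,957.
Year 3: DB = ⌊$97,957 × 150%/10⌋ = $14,693; SL = ⌊$92,257/8⌋ = $11,532 → take DB $14,693. Book value $83,264.
Year 4: DB = ⌊$83,264 × 150%/10⌋ = $12,489; SL = ⌊$77,564/7⌋ = $11,080 → take DB $12,489. Book value $70,775.
Year 5: DB = ⌊$70,775 × 150%/10⌋ = $10,616; SL = ⌊$65,075/6⌋ = $10,845 → take SL $10,845. Book value $59,930.
Year 6: DB = ⌊$59,930 × 150%/10⌋ = $8,989; SL = ⌊$54,230/5⌋ = $10,846 → take SL $10,846. Book value $49,084.
Year 7: DB = ⌊$49,084 × 150%/10⌋ = $7,362; SL = ⌊$43,384/4⌋ = $10,846 → take SL $10,846. Book value $38,238.
Year 8: DB = ⌊$38,238 × 150%/10⌋ = $5,735; SL = ⌊$32,538/3⌋ = $10,846 → take SL $10,846. Book value $27,392.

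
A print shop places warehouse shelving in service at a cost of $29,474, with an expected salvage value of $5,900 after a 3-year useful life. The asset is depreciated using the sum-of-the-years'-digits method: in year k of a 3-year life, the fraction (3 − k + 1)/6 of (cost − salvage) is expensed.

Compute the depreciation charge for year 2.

$7,858

Depreciable base = $29,474 − $5,900 = $23,574.
Sum of the years' digits = 3+2+1 = 6.
Year 1: $23,574 × 3/6 = $11,787. Book value $17,687.
Year 2: $23,574 × 2/6 = $7,858. Book value $9,829.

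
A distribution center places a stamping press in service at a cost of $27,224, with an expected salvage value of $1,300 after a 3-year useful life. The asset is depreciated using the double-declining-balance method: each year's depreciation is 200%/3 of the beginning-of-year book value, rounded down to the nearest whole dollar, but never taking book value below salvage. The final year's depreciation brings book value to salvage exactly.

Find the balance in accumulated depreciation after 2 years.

$24,199

Depreciable base = $27,224 − $1,300 = $25,924.
Year 1: ⌊$27,224 × 200%/3⌋ = $18,149. Book value $9,075.
Year 2: ⌊$9,075 × 200%/3⌋ = $6,050. Book value $3,025.
Accumulated through year 2 = $27,224 − $3,025 = $24,199.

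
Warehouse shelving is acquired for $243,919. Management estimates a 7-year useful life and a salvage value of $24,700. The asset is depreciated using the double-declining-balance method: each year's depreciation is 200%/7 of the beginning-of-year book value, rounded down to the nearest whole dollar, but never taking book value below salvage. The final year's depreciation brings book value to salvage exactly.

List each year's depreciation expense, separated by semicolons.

Depreciable base = $243,919 − $24,700 = $219,219.
Year 1: ⌊$243,919 × 200%/7⌋ = $69,691. Book value $174,228.
Year 2: ⌊$174,228 × 200%/7⌋ = $49,779. Book value $124,449.
Year 3: ⌊$124,449 × 200%/7⌋ = $35,556. Book value $88,893.
Year 4: ⌊$88,893 × 200%/7⌋ = $25,398. Book value $63,495.
Year 5: ⌊$63,495 × 200%/7⌋ = $18,141. Book value $45,354.
Year 6: ⌊$45,354 × 200%/7⌋ = $12,958. Book value $32,396.
Year 7 (final): $32,396 − $24,700 = $7,696. Book value $24,700.

$69,691; $49,779; $35,556; $25,398; $18,141; $12,958; $7,696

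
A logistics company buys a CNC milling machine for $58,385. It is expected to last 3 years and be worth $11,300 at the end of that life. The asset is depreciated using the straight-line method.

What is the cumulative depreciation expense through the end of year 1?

$15,695

Depreciable base = $58,385 − $11,300 = $47,085.
Annual expense = $47,085 / 3 = $15,695.
End of year 1: book value $42,690.
Accumulated through year 1 = $58,385 − $42,690 = $15,695.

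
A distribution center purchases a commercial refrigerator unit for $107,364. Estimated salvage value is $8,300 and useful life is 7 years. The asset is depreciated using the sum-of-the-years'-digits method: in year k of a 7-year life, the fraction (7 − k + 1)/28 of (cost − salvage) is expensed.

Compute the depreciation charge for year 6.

Depreciable base = $107,364 − $8,300 = $99,064.
Sum of the years' digits = 7+6+5+4+3+2+1 = 28.
Year 1: $99,064 × 7/28 = $24,766. Book value $82,598.
Year 2: $99,064 × 6/28 = $21,228. Book value $61,370.
Year 3: $99,064 × 5/28 = $17,690. Book value $43,680.
Year 4: $99,064 × 4/28 = $14,152. Book value $29,528.
Year 5: $99,064 × 3/28 = $10,614. Book value $18,914.
Year 6: $99,064 × 2/28 = $7,076. Book value $11,838.

$7,076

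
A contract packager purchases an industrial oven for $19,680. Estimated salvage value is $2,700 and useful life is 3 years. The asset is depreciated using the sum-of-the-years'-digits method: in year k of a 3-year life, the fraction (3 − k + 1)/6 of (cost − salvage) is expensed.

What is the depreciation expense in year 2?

Depreciable base = $19,680 − $2,700 = $16,980.
Sum of the years' digits = 3+2+1 = 6.
Year 1: $16,980 × 3/6 = $8,490. Book value $11,190.
Year 2: $16,980 × 2/6 = $5,660. Book value $5,530.

$5,660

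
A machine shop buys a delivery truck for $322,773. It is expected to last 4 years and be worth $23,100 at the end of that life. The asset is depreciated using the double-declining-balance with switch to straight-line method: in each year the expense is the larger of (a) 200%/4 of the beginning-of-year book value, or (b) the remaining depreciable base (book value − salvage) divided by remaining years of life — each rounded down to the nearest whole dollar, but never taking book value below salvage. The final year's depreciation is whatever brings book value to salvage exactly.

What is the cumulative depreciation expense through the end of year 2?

$242,079

Depreciable base = $322,773 − $23,100 = $299,673.
Year 1: DB = ⌊$322,773 × 200%/4⌋ = $161,386; SL = ⌊$299,673/4⌋ = $74,918 → take DB $161,386. Book value $161,387.
Year 2: DB = ⌊$161,387 × 200%/4⌋ = $80,693; SL = ⌊$138,287/3⌋ = $46,095 → take DB $80,693. Book value $80,694.
Accumulated through year 2 = $322,773 − $80,694 = $242,079.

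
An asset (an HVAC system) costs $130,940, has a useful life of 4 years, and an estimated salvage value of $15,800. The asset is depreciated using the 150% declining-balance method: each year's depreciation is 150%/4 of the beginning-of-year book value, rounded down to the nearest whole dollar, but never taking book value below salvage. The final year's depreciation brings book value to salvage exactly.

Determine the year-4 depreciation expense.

$16,169

Depreciable base = $130,940 − $15,800 = $115,140.
Year 1: ⌊$130,940 × 150%/4⌋ = $49,102. Book value $81,838.
Year 2: ⌊$81,838 × 150%/4⌋ = $30,689. Book value $51,149.
Year 3: ⌊$51,149 × 150%/4⌋ = $19,180. Book value $31,969.
Year 4 (final): $31,969 − $15,800 = $16,169. Book value $15,800.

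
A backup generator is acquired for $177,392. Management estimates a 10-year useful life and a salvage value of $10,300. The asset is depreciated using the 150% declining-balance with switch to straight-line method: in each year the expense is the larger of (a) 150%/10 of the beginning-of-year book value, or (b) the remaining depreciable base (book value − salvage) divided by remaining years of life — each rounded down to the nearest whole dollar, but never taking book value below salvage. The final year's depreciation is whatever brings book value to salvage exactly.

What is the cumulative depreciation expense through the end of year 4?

Depreciable base = $177,392 − $10,300 = $167,092.
Year 1: DB = ⌊$177,392 × 150%/10⌋ = $26,608; SL = ⌊$167,092/10⌋ = $16,709 → take DB $26,608. Book value $150,784.
Year 2: DB = ⌊$150,784 × 150%/10⌋ = $22,617; SL = ⌊$140,484/9⌋ = $15,609 → take DB $22,617. Book value $128,167.
Year 3: DB = ⌊$128,167 × 150%/10⌋ = $19,225; SL = ⌊$117,867/8⌋ = $14,733 → take DB $19,225. Book value $108,942.
Year 4: DB = ⌊$108,942 × 150%/10⌋ = $16,341; SL = ⌊$98,642/7⌋ = $14,091 → take DB $16,341. Book value $92,601.
Accumulated through year 4 = $177,392 − $92,601 = $84,791.

$84,791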